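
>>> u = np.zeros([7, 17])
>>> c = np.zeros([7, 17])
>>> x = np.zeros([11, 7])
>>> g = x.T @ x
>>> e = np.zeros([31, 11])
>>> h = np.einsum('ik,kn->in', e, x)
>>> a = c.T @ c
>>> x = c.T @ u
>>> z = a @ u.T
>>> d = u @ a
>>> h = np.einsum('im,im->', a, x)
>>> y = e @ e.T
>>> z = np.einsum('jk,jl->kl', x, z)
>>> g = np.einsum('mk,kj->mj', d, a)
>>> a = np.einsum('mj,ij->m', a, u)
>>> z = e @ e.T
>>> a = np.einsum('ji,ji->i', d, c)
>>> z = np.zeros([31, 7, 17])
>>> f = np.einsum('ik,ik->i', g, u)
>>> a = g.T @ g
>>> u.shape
(7, 17)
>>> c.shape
(7, 17)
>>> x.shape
(17, 17)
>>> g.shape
(7, 17)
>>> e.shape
(31, 11)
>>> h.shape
()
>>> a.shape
(17, 17)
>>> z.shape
(31, 7, 17)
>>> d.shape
(7, 17)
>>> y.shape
(31, 31)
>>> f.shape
(7,)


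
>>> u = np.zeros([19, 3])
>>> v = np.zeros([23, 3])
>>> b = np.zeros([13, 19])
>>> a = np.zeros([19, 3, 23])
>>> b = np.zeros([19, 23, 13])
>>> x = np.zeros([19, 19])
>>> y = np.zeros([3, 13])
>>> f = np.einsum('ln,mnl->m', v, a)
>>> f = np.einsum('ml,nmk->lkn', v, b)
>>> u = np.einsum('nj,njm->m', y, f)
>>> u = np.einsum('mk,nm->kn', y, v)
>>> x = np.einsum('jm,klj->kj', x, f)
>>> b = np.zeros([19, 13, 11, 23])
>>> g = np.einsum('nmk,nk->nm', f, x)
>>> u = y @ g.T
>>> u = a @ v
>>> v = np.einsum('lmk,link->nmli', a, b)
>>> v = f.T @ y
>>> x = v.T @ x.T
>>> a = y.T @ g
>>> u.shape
(19, 3, 3)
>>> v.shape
(19, 13, 13)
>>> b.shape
(19, 13, 11, 23)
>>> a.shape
(13, 13)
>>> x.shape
(13, 13, 3)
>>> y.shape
(3, 13)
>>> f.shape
(3, 13, 19)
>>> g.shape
(3, 13)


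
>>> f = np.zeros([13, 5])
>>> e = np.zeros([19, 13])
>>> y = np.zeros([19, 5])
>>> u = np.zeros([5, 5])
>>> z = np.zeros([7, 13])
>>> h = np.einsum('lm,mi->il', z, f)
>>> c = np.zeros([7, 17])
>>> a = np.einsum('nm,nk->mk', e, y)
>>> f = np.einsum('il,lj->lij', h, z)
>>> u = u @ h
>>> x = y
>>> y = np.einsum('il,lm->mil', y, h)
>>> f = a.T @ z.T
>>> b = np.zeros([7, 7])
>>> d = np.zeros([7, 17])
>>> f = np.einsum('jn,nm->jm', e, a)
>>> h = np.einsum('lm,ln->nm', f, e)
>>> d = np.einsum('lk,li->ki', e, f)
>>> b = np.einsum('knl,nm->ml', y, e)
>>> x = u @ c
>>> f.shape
(19, 5)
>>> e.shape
(19, 13)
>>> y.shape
(7, 19, 5)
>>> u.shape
(5, 7)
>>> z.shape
(7, 13)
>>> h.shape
(13, 5)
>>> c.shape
(7, 17)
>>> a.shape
(13, 5)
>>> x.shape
(5, 17)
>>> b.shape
(13, 5)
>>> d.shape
(13, 5)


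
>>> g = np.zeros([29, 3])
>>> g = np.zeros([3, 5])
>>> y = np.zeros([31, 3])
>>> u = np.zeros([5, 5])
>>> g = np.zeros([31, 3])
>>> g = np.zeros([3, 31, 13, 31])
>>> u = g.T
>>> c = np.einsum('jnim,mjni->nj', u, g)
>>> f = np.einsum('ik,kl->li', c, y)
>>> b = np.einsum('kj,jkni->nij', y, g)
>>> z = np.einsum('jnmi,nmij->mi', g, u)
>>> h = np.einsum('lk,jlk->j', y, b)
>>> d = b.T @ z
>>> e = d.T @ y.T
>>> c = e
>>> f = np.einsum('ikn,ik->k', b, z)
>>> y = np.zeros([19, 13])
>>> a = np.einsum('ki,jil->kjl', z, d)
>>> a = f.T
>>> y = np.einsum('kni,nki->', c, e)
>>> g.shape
(3, 31, 13, 31)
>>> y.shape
()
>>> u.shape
(31, 13, 31, 3)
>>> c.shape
(31, 31, 31)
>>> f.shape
(31,)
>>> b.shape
(13, 31, 3)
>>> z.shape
(13, 31)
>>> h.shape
(13,)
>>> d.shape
(3, 31, 31)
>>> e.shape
(31, 31, 31)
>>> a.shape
(31,)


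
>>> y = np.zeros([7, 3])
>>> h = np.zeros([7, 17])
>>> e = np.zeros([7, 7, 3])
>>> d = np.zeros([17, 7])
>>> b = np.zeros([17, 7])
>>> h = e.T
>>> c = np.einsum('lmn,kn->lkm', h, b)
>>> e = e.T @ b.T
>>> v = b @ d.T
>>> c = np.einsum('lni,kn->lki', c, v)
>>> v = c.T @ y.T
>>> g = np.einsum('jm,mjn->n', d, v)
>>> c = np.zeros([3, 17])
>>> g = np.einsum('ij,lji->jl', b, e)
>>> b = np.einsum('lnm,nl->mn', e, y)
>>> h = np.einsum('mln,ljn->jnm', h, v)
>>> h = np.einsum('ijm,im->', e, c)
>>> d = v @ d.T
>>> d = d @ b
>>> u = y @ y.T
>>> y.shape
(7, 3)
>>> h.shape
()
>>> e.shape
(3, 7, 17)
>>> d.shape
(7, 17, 7)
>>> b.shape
(17, 7)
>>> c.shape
(3, 17)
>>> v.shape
(7, 17, 7)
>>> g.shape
(7, 3)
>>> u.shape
(7, 7)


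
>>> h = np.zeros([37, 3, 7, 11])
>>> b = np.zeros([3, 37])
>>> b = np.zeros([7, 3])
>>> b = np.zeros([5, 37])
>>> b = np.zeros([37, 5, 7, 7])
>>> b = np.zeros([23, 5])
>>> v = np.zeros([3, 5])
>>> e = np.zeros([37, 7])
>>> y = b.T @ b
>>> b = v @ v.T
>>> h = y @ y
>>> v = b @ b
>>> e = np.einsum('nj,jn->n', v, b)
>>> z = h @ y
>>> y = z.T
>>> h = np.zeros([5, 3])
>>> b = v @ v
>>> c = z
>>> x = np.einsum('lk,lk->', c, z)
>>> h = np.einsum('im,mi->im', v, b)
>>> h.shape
(3, 3)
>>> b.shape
(3, 3)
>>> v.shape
(3, 3)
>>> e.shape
(3,)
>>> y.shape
(5, 5)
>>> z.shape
(5, 5)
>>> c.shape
(5, 5)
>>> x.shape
()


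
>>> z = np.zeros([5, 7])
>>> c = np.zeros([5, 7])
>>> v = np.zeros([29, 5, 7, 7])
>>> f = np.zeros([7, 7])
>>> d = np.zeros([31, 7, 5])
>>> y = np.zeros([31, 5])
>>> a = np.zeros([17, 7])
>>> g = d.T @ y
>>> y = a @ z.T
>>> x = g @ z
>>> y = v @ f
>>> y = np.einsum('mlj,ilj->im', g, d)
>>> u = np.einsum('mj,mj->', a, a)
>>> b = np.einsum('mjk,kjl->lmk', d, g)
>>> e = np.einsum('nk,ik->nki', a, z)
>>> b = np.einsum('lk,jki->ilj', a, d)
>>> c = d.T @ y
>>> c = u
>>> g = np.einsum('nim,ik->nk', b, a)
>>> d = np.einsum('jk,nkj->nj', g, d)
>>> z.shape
(5, 7)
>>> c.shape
()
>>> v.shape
(29, 5, 7, 7)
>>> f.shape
(7, 7)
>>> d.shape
(31, 5)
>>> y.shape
(31, 5)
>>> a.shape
(17, 7)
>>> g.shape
(5, 7)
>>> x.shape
(5, 7, 7)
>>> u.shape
()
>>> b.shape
(5, 17, 31)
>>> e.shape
(17, 7, 5)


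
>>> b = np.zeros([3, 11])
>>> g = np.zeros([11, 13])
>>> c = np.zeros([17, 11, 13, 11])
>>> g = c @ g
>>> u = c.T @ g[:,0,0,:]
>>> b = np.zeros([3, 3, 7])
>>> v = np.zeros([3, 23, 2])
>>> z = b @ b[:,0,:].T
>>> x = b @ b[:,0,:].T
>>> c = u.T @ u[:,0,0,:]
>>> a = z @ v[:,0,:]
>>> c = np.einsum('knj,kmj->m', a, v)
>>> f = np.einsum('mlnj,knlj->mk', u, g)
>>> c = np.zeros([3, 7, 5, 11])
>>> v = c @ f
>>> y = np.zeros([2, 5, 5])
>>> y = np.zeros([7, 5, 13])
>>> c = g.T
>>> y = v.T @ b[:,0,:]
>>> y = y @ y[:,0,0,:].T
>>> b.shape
(3, 3, 7)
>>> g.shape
(17, 11, 13, 13)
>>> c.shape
(13, 13, 11, 17)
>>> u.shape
(11, 13, 11, 13)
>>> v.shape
(3, 7, 5, 17)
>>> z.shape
(3, 3, 3)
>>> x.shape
(3, 3, 3)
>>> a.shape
(3, 3, 2)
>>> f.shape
(11, 17)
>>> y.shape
(17, 5, 7, 17)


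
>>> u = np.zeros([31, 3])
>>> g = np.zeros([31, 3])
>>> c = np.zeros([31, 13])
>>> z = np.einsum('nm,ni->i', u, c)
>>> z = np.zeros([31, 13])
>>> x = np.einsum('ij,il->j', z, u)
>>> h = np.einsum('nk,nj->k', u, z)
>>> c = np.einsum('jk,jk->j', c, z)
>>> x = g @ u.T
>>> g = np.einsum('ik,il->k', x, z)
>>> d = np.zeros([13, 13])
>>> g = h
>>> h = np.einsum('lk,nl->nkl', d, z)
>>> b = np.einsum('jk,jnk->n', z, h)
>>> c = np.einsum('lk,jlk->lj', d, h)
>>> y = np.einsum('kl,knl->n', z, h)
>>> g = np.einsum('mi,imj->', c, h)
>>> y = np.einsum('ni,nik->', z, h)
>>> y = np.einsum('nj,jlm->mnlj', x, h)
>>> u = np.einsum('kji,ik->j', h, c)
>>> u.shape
(13,)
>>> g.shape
()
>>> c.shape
(13, 31)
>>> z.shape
(31, 13)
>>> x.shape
(31, 31)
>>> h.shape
(31, 13, 13)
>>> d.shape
(13, 13)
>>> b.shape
(13,)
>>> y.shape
(13, 31, 13, 31)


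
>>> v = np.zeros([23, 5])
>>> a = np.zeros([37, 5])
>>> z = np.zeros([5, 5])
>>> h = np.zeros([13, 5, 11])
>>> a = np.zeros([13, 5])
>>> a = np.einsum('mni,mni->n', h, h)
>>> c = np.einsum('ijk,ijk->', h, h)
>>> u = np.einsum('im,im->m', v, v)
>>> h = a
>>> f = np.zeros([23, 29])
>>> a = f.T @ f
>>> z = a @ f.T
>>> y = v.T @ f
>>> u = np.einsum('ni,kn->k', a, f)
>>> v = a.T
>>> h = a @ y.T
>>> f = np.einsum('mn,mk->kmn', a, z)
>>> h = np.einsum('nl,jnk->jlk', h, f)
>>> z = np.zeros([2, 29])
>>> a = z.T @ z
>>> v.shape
(29, 29)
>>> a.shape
(29, 29)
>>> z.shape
(2, 29)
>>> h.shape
(23, 5, 29)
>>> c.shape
()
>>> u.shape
(23,)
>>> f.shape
(23, 29, 29)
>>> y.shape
(5, 29)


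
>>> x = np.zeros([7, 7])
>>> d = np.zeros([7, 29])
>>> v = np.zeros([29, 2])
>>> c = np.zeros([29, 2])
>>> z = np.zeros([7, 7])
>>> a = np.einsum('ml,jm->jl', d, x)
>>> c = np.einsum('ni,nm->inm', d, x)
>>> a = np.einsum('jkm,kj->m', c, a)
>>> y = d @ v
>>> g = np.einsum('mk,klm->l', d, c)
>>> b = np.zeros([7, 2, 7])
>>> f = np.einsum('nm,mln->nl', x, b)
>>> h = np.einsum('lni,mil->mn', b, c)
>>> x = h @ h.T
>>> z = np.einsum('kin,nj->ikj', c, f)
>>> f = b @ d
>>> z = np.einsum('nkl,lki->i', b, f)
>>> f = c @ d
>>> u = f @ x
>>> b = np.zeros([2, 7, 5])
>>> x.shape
(29, 29)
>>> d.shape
(7, 29)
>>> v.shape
(29, 2)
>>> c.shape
(29, 7, 7)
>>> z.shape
(29,)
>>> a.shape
(7,)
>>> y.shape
(7, 2)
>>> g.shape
(7,)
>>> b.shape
(2, 7, 5)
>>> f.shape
(29, 7, 29)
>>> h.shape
(29, 2)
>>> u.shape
(29, 7, 29)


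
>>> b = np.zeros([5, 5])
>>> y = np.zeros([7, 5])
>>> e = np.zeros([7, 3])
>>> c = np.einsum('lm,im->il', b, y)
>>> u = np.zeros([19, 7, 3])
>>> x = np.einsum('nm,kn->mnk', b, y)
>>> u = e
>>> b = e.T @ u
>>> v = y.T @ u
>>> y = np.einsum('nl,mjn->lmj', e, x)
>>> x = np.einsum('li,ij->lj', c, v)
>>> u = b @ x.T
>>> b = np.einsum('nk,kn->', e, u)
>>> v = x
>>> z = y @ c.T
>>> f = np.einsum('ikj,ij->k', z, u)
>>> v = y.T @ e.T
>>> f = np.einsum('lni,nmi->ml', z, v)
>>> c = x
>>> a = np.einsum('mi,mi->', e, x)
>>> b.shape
()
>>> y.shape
(3, 5, 5)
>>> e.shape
(7, 3)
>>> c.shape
(7, 3)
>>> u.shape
(3, 7)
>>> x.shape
(7, 3)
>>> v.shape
(5, 5, 7)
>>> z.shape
(3, 5, 7)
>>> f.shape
(5, 3)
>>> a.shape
()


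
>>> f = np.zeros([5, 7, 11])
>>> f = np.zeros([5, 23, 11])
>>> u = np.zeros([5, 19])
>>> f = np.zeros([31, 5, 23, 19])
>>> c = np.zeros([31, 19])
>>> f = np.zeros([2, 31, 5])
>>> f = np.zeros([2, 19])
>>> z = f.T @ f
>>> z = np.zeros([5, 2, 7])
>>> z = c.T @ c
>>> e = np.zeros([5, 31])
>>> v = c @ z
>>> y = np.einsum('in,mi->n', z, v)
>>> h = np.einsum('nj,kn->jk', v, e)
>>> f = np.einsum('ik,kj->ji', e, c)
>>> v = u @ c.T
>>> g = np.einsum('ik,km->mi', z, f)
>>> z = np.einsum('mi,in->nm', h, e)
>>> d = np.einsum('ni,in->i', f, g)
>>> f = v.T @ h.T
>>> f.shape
(31, 19)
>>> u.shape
(5, 19)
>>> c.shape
(31, 19)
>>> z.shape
(31, 19)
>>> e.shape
(5, 31)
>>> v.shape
(5, 31)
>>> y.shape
(19,)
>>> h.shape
(19, 5)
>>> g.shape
(5, 19)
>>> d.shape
(5,)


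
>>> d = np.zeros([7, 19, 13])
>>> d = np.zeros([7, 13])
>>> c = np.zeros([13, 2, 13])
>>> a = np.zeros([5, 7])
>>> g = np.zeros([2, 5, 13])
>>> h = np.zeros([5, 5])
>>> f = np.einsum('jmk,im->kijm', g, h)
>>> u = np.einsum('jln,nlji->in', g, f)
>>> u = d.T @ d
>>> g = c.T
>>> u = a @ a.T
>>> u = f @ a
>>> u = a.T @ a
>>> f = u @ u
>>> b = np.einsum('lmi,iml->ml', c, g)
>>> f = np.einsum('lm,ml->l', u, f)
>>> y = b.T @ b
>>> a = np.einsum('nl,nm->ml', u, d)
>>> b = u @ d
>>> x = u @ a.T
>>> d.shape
(7, 13)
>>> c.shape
(13, 2, 13)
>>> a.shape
(13, 7)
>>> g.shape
(13, 2, 13)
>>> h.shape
(5, 5)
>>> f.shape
(7,)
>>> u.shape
(7, 7)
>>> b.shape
(7, 13)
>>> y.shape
(13, 13)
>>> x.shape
(7, 13)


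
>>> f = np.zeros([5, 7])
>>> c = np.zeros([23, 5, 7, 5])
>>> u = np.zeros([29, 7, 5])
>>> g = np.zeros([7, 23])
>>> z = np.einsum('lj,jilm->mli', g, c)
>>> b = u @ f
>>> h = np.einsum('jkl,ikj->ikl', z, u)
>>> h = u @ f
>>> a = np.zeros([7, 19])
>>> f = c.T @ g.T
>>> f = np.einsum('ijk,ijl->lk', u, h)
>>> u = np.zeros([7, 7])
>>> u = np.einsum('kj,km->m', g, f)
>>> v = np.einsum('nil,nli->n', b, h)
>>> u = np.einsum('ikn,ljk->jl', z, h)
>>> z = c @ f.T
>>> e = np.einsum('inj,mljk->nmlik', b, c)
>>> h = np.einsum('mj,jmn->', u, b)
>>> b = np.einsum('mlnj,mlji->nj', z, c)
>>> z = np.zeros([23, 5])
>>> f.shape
(7, 5)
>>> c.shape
(23, 5, 7, 5)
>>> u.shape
(7, 29)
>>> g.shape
(7, 23)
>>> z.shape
(23, 5)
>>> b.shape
(7, 7)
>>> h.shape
()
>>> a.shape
(7, 19)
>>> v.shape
(29,)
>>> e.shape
(7, 23, 5, 29, 5)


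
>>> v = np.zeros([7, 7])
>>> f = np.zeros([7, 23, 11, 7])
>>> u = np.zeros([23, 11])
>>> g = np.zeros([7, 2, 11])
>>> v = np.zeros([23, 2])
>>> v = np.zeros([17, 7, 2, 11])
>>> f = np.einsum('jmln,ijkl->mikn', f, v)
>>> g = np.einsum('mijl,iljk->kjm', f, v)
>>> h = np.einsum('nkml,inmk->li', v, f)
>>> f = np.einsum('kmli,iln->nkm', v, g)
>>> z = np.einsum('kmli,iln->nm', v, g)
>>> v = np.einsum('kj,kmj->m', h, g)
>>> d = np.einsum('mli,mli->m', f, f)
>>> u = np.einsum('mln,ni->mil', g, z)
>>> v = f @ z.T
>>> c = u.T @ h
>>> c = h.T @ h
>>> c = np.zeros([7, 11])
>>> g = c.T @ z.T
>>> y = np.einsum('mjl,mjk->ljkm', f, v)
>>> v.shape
(23, 17, 23)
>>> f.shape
(23, 17, 7)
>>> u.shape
(11, 7, 2)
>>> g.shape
(11, 23)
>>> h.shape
(11, 23)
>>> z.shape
(23, 7)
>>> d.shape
(23,)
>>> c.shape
(7, 11)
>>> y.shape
(7, 17, 23, 23)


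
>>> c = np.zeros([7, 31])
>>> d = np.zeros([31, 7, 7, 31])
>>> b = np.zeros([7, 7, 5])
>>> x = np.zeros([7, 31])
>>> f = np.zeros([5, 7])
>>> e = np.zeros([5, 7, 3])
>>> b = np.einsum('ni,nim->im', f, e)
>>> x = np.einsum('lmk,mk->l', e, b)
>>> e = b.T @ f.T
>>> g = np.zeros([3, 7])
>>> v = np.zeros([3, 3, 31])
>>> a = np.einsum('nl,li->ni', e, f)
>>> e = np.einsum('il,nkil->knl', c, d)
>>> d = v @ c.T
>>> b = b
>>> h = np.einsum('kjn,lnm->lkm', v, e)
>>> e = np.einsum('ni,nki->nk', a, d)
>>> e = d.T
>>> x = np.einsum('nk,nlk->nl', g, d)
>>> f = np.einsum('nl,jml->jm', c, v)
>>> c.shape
(7, 31)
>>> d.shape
(3, 3, 7)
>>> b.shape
(7, 3)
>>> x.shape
(3, 3)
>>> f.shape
(3, 3)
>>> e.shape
(7, 3, 3)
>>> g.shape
(3, 7)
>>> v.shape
(3, 3, 31)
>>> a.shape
(3, 7)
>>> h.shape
(7, 3, 31)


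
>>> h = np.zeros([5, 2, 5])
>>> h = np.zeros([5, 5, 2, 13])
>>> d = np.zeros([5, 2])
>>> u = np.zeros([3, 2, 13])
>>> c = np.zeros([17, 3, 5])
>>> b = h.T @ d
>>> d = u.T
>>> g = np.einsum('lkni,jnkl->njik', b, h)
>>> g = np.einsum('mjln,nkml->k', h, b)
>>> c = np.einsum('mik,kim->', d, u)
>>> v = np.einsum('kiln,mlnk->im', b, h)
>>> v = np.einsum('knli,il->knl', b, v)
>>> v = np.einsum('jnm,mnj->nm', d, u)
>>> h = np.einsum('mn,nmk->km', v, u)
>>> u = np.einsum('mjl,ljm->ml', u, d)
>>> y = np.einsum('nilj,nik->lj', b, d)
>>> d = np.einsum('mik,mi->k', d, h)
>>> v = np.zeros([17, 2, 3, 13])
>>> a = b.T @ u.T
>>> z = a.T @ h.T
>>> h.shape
(13, 2)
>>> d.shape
(3,)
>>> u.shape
(3, 13)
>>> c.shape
()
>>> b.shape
(13, 2, 5, 2)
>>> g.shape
(2,)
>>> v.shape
(17, 2, 3, 13)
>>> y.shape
(5, 2)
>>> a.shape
(2, 5, 2, 3)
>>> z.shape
(3, 2, 5, 13)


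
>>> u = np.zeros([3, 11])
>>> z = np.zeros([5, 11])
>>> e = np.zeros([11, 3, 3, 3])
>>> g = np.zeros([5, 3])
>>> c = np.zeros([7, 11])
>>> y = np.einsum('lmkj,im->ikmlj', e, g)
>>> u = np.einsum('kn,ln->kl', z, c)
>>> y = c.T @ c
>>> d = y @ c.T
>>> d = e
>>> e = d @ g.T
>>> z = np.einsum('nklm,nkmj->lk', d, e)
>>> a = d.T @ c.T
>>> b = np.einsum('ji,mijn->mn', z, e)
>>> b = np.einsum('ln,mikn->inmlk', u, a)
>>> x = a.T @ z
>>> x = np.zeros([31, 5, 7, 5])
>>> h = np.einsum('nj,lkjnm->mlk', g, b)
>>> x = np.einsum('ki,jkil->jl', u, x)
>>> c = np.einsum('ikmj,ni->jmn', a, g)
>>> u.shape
(5, 7)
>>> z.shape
(3, 3)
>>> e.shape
(11, 3, 3, 5)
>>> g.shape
(5, 3)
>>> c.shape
(7, 3, 5)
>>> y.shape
(11, 11)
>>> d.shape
(11, 3, 3, 3)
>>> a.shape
(3, 3, 3, 7)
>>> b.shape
(3, 7, 3, 5, 3)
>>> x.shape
(31, 5)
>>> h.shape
(3, 3, 7)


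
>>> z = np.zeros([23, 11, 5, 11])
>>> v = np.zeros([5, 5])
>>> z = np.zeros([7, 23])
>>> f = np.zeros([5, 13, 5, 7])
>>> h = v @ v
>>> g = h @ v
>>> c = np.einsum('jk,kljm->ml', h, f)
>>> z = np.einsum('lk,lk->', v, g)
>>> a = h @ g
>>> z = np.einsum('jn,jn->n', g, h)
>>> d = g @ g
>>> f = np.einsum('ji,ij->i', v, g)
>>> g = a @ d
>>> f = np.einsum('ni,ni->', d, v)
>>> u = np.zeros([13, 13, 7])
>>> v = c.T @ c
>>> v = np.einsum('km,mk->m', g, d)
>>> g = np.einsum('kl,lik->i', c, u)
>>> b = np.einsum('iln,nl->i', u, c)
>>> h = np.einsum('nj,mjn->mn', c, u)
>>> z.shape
(5,)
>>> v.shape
(5,)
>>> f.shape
()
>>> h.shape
(13, 7)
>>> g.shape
(13,)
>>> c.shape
(7, 13)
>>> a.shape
(5, 5)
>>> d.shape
(5, 5)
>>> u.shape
(13, 13, 7)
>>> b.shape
(13,)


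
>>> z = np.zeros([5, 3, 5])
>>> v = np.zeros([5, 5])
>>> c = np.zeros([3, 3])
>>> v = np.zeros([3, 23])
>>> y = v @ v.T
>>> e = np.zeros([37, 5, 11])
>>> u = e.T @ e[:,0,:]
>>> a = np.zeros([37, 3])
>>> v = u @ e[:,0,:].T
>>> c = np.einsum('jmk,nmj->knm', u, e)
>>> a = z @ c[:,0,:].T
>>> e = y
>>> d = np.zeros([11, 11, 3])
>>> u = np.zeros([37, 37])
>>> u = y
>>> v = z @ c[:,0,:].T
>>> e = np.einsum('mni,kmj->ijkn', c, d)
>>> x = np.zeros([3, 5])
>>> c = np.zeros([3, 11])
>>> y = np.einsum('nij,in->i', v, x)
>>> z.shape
(5, 3, 5)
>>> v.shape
(5, 3, 11)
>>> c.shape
(3, 11)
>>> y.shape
(3,)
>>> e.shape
(5, 3, 11, 37)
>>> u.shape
(3, 3)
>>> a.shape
(5, 3, 11)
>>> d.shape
(11, 11, 3)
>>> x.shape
(3, 5)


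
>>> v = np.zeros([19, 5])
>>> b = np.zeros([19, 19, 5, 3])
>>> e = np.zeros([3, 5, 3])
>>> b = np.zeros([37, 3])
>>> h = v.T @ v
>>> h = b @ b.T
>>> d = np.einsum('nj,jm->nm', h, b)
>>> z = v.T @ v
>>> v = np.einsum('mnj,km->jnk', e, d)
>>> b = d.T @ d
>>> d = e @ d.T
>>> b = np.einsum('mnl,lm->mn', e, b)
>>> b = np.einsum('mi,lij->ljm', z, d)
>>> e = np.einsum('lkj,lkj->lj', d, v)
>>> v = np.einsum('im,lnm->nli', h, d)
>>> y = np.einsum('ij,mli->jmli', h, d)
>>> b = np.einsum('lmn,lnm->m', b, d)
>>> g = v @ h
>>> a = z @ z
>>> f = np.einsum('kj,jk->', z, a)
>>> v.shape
(5, 3, 37)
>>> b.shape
(37,)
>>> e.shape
(3, 37)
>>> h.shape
(37, 37)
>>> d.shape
(3, 5, 37)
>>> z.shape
(5, 5)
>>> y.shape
(37, 3, 5, 37)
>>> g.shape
(5, 3, 37)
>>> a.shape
(5, 5)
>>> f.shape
()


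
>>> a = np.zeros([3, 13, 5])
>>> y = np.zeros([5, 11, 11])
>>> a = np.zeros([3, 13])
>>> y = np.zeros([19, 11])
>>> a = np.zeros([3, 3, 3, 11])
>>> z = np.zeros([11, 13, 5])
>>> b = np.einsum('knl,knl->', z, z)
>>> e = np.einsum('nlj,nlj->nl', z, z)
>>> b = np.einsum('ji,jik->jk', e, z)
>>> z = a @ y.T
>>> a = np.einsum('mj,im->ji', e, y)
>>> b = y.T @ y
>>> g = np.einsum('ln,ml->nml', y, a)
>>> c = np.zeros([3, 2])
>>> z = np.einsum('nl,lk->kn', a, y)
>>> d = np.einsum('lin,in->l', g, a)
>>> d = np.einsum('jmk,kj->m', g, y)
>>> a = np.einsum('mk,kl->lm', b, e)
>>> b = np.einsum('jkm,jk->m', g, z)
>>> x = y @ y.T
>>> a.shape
(13, 11)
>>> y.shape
(19, 11)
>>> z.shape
(11, 13)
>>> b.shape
(19,)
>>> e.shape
(11, 13)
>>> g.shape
(11, 13, 19)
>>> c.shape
(3, 2)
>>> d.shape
(13,)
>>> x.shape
(19, 19)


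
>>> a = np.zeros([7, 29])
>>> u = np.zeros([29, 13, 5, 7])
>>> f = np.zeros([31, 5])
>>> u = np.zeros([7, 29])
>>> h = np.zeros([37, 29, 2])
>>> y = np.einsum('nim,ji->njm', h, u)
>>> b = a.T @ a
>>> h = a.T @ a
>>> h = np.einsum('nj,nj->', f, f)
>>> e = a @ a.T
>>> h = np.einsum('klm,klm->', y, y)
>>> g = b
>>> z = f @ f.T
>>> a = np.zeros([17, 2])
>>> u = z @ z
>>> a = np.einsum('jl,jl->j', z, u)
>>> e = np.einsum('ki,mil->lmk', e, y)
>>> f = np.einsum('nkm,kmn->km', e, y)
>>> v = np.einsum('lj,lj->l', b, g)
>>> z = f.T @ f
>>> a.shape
(31,)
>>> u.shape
(31, 31)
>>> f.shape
(37, 7)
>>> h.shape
()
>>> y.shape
(37, 7, 2)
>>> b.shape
(29, 29)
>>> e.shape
(2, 37, 7)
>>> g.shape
(29, 29)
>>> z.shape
(7, 7)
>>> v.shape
(29,)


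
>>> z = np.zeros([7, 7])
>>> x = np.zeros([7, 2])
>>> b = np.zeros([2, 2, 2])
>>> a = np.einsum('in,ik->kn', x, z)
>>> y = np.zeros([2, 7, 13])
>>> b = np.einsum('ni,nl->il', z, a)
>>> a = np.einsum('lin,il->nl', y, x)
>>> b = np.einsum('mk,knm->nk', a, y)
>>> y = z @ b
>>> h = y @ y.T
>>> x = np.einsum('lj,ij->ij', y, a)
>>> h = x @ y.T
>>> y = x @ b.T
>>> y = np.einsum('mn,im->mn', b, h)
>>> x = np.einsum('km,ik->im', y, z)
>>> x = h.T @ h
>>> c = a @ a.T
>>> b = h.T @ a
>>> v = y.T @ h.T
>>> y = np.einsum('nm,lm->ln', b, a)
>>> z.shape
(7, 7)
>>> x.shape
(7, 7)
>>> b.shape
(7, 2)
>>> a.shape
(13, 2)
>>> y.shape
(13, 7)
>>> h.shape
(13, 7)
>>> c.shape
(13, 13)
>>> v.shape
(2, 13)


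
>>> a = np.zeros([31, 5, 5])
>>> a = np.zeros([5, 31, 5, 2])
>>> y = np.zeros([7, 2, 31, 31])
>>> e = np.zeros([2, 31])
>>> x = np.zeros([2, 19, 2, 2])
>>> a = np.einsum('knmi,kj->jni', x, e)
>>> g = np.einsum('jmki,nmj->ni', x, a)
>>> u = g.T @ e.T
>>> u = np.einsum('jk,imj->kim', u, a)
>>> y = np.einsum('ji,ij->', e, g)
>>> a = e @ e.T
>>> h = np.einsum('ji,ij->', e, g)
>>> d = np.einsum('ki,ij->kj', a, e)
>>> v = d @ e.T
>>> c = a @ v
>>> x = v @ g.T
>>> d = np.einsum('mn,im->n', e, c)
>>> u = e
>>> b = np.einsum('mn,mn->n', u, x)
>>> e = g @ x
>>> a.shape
(2, 2)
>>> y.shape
()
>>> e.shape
(31, 31)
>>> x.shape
(2, 31)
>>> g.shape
(31, 2)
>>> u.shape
(2, 31)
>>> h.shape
()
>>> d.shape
(31,)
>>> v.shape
(2, 2)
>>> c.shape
(2, 2)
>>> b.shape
(31,)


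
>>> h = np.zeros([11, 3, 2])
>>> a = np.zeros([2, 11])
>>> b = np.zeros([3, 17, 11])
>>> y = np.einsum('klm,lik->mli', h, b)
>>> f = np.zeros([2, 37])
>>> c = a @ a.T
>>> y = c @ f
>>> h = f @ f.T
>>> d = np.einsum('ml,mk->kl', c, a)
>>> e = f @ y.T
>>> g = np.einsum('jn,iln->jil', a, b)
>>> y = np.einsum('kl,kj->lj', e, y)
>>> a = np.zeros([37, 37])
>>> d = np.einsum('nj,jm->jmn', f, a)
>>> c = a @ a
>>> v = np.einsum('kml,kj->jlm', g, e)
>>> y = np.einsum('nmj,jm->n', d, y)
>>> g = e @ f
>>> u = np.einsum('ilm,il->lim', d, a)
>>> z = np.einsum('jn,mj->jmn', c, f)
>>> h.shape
(2, 2)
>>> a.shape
(37, 37)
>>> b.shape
(3, 17, 11)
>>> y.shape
(37,)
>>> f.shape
(2, 37)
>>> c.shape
(37, 37)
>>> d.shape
(37, 37, 2)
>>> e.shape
(2, 2)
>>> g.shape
(2, 37)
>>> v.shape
(2, 17, 3)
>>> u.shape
(37, 37, 2)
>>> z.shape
(37, 2, 37)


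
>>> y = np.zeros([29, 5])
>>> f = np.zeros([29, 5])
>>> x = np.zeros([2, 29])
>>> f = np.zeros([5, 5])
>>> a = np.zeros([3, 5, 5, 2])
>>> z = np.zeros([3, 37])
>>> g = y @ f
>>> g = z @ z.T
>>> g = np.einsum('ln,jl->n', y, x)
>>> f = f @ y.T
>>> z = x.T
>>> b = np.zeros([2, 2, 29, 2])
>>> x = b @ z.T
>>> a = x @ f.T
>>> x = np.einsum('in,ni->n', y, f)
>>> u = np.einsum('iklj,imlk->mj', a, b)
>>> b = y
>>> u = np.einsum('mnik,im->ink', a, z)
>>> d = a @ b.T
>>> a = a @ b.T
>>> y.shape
(29, 5)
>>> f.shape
(5, 29)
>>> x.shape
(5,)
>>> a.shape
(2, 2, 29, 29)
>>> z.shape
(29, 2)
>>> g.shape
(5,)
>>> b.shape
(29, 5)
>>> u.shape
(29, 2, 5)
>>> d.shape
(2, 2, 29, 29)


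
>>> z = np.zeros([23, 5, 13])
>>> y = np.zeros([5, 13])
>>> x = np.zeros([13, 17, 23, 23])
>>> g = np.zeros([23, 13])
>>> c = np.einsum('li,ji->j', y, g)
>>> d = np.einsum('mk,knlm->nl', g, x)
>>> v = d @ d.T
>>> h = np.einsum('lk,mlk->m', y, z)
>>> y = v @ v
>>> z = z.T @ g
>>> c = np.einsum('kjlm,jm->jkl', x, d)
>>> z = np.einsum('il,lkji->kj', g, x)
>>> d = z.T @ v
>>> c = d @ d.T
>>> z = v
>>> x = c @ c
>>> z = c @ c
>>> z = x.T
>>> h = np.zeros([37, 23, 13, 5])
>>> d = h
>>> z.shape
(23, 23)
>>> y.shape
(17, 17)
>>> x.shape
(23, 23)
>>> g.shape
(23, 13)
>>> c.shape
(23, 23)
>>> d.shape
(37, 23, 13, 5)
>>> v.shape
(17, 17)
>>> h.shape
(37, 23, 13, 5)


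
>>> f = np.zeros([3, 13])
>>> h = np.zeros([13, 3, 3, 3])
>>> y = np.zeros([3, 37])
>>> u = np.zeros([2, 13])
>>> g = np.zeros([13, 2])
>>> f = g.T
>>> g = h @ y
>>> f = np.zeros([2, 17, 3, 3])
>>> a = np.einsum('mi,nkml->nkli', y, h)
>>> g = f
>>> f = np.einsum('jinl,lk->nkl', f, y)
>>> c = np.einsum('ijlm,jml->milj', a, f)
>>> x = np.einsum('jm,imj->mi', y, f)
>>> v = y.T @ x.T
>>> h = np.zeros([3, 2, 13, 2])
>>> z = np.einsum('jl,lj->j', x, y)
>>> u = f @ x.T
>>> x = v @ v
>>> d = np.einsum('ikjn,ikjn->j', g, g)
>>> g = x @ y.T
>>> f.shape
(3, 37, 3)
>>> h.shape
(3, 2, 13, 2)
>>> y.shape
(3, 37)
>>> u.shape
(3, 37, 37)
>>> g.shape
(37, 3)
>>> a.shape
(13, 3, 3, 37)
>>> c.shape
(37, 13, 3, 3)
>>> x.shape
(37, 37)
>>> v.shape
(37, 37)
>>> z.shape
(37,)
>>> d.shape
(3,)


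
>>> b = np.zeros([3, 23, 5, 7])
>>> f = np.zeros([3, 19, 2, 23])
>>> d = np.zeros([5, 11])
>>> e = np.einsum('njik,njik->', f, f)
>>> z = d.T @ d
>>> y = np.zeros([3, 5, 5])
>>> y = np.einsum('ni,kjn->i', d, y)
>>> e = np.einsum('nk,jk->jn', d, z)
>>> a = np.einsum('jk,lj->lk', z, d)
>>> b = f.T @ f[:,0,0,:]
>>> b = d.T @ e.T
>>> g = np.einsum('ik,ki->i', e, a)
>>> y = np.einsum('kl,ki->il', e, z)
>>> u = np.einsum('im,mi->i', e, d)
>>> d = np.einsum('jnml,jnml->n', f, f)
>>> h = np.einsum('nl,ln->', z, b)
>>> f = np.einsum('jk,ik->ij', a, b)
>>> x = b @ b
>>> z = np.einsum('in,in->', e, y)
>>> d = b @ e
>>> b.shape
(11, 11)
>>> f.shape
(11, 5)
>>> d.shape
(11, 5)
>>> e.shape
(11, 5)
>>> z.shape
()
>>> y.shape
(11, 5)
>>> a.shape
(5, 11)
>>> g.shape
(11,)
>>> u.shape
(11,)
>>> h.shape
()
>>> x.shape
(11, 11)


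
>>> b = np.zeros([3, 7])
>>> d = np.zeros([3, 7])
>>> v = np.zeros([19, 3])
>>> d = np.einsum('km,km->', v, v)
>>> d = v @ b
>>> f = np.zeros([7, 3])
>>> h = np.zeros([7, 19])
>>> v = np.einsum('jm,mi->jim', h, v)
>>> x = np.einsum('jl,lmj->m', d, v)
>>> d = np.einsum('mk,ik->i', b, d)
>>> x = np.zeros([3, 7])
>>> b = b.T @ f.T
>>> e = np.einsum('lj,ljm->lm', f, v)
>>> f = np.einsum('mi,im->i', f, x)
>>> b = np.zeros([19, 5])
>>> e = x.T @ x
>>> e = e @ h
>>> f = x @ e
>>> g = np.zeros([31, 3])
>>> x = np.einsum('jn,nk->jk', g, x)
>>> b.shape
(19, 5)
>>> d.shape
(19,)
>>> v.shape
(7, 3, 19)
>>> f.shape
(3, 19)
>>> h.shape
(7, 19)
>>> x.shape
(31, 7)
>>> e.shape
(7, 19)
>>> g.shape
(31, 3)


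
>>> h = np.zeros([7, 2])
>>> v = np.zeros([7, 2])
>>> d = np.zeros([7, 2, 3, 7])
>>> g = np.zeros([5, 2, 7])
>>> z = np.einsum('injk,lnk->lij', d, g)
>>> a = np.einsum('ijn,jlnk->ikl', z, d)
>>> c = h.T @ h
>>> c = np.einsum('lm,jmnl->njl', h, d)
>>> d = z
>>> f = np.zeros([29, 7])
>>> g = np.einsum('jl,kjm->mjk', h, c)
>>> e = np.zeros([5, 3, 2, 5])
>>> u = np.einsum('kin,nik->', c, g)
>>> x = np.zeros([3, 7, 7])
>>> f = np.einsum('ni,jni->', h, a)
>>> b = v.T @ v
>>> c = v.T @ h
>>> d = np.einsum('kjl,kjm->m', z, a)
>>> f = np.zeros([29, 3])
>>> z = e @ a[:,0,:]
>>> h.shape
(7, 2)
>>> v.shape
(7, 2)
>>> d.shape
(2,)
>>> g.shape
(7, 7, 3)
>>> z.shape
(5, 3, 2, 2)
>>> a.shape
(5, 7, 2)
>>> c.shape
(2, 2)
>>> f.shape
(29, 3)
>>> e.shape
(5, 3, 2, 5)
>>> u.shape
()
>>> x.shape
(3, 7, 7)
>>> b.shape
(2, 2)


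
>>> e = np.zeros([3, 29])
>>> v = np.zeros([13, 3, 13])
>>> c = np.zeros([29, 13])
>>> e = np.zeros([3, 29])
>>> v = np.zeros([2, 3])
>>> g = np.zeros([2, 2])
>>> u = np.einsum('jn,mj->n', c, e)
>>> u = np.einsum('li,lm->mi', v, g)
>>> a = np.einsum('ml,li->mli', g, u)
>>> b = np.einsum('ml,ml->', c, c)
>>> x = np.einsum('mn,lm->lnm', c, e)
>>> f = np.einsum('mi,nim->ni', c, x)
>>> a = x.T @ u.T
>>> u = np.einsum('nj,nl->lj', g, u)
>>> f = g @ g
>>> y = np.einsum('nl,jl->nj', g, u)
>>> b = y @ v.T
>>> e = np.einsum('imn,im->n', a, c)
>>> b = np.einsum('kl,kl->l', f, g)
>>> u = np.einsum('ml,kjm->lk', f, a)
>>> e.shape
(2,)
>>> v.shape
(2, 3)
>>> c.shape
(29, 13)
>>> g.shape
(2, 2)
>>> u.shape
(2, 29)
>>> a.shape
(29, 13, 2)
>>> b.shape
(2,)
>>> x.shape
(3, 13, 29)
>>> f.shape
(2, 2)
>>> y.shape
(2, 3)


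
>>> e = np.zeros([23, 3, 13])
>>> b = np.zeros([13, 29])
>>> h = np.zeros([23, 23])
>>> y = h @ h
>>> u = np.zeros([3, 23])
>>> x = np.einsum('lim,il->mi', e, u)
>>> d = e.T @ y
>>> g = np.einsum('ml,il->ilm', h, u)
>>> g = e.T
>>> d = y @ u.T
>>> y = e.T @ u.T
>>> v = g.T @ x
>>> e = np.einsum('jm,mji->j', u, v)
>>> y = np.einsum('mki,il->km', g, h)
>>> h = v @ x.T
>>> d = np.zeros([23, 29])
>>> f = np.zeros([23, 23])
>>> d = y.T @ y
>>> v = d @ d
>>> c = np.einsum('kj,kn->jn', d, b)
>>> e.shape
(3,)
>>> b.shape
(13, 29)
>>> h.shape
(23, 3, 13)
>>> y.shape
(3, 13)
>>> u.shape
(3, 23)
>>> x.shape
(13, 3)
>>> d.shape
(13, 13)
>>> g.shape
(13, 3, 23)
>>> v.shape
(13, 13)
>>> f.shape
(23, 23)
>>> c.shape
(13, 29)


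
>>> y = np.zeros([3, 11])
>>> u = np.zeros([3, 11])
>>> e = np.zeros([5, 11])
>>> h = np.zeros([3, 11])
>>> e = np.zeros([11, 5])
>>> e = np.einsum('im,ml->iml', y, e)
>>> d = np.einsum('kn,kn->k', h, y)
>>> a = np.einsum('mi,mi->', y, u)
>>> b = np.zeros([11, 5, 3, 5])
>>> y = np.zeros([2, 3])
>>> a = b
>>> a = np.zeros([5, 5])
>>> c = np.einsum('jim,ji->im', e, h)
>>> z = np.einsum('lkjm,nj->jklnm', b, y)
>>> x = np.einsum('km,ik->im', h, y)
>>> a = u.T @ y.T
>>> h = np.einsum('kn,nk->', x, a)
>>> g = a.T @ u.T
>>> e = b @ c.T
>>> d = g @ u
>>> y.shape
(2, 3)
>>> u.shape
(3, 11)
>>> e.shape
(11, 5, 3, 11)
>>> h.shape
()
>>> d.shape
(2, 11)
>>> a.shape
(11, 2)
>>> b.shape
(11, 5, 3, 5)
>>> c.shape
(11, 5)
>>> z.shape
(3, 5, 11, 2, 5)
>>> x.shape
(2, 11)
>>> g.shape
(2, 3)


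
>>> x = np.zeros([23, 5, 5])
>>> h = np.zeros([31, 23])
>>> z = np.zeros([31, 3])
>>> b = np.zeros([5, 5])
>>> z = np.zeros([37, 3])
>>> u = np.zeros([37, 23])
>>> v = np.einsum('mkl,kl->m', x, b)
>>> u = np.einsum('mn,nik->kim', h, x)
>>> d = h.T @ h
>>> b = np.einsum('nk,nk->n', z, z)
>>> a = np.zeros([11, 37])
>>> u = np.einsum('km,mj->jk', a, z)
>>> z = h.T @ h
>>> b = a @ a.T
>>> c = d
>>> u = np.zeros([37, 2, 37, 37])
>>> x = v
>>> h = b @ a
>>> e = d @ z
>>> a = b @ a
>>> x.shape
(23,)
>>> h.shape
(11, 37)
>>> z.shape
(23, 23)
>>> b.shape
(11, 11)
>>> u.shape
(37, 2, 37, 37)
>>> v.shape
(23,)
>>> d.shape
(23, 23)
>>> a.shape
(11, 37)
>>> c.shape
(23, 23)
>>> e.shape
(23, 23)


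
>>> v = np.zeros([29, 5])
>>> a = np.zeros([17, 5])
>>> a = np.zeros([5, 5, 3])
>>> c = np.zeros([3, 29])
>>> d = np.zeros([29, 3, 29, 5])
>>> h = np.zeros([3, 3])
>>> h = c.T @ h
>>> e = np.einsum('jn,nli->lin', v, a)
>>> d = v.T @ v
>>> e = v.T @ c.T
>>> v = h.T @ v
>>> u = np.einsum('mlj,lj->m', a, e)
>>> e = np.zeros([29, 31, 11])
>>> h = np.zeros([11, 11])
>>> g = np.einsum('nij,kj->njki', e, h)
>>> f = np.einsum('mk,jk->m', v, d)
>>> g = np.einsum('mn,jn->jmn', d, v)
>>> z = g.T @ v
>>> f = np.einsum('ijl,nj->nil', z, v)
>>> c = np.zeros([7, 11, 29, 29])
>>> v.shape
(3, 5)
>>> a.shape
(5, 5, 3)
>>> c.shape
(7, 11, 29, 29)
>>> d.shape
(5, 5)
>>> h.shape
(11, 11)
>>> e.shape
(29, 31, 11)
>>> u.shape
(5,)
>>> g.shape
(3, 5, 5)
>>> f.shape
(3, 5, 5)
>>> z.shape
(5, 5, 5)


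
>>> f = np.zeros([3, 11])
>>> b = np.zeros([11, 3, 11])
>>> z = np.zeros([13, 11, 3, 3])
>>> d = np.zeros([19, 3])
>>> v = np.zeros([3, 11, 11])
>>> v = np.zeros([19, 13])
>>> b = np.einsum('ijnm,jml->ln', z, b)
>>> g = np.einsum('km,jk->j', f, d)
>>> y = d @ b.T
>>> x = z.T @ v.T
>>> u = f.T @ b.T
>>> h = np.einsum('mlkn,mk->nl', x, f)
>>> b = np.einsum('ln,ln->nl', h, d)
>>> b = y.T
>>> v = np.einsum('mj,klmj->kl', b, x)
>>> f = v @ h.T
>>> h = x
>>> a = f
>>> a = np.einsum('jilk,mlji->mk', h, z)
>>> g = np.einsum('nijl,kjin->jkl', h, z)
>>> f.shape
(3, 19)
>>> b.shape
(11, 19)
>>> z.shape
(13, 11, 3, 3)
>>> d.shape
(19, 3)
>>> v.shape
(3, 3)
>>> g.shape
(11, 13, 19)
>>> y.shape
(19, 11)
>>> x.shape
(3, 3, 11, 19)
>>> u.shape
(11, 11)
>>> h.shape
(3, 3, 11, 19)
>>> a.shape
(13, 19)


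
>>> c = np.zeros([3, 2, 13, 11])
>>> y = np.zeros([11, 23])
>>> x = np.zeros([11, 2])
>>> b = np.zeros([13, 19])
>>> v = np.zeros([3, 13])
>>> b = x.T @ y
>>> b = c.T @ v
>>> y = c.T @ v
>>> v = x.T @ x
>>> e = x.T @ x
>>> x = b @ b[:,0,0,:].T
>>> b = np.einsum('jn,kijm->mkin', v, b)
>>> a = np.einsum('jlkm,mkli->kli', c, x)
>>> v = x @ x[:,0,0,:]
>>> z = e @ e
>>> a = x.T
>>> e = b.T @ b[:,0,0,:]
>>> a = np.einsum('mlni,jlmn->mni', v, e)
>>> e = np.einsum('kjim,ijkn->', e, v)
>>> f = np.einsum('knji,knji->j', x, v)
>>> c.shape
(3, 2, 13, 11)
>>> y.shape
(11, 13, 2, 13)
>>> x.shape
(11, 13, 2, 11)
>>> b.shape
(13, 11, 13, 2)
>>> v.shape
(11, 13, 2, 11)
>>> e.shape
()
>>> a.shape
(11, 2, 11)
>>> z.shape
(2, 2)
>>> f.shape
(2,)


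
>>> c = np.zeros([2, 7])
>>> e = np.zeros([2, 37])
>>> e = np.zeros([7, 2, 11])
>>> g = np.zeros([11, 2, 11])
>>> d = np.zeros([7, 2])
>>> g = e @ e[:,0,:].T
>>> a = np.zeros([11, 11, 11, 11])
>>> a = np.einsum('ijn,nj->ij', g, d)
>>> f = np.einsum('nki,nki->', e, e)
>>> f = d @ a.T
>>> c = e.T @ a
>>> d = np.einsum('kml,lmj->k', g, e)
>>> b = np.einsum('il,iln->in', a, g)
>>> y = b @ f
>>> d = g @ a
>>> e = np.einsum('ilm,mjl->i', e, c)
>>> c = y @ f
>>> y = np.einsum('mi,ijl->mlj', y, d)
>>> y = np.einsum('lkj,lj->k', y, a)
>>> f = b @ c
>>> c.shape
(7, 7)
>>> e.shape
(7,)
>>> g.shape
(7, 2, 7)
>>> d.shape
(7, 2, 2)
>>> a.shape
(7, 2)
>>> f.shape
(7, 7)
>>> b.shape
(7, 7)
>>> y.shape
(2,)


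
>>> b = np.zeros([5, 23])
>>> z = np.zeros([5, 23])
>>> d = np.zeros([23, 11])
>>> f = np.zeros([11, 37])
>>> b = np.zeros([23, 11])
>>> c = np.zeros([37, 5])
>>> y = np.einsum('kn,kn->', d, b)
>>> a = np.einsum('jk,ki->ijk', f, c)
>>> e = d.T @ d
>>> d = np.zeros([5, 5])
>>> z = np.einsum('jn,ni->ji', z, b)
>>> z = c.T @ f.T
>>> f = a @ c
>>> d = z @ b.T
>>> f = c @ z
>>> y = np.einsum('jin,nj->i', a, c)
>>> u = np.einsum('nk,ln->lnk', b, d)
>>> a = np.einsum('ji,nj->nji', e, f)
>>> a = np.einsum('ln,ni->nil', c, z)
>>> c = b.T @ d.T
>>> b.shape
(23, 11)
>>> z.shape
(5, 11)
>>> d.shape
(5, 23)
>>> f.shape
(37, 11)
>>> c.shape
(11, 5)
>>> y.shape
(11,)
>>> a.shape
(5, 11, 37)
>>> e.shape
(11, 11)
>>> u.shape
(5, 23, 11)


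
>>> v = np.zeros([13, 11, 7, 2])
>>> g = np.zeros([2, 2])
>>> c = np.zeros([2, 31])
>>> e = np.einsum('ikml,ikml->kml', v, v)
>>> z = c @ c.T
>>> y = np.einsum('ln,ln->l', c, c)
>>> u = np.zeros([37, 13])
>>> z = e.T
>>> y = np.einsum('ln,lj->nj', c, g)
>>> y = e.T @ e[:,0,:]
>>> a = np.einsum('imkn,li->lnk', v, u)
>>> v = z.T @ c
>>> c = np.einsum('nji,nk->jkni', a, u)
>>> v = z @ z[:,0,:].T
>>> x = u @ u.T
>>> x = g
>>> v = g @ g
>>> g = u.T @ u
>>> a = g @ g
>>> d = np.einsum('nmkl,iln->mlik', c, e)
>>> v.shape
(2, 2)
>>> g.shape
(13, 13)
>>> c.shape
(2, 13, 37, 7)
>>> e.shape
(11, 7, 2)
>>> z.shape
(2, 7, 11)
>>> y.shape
(2, 7, 2)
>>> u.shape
(37, 13)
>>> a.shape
(13, 13)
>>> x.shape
(2, 2)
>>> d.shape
(13, 7, 11, 37)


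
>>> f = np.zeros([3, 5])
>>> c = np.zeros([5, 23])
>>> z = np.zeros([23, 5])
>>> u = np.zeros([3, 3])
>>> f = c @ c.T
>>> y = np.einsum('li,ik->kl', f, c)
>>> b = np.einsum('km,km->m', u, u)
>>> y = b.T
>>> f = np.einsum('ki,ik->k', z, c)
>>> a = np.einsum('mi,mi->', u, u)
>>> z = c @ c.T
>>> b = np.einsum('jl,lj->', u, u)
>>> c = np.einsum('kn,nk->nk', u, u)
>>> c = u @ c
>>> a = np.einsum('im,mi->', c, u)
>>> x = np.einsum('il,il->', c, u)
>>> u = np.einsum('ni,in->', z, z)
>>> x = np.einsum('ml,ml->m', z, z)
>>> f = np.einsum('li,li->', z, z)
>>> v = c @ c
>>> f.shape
()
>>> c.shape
(3, 3)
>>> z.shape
(5, 5)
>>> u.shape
()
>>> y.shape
(3,)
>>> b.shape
()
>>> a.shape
()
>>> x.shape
(5,)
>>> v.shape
(3, 3)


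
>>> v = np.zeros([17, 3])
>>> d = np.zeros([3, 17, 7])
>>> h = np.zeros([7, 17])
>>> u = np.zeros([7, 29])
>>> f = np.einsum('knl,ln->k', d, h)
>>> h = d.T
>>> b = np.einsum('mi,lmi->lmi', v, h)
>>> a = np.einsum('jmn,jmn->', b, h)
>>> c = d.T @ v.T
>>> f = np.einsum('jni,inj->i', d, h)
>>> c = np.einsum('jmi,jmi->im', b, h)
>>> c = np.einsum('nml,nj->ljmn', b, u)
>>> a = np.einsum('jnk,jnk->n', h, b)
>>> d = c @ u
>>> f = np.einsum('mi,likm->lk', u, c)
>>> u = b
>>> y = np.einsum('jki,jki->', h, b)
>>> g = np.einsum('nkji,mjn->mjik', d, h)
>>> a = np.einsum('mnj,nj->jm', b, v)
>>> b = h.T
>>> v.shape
(17, 3)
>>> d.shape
(3, 29, 17, 29)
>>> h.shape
(7, 17, 3)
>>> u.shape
(7, 17, 3)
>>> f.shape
(3, 17)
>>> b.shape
(3, 17, 7)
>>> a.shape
(3, 7)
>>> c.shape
(3, 29, 17, 7)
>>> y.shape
()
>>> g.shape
(7, 17, 29, 29)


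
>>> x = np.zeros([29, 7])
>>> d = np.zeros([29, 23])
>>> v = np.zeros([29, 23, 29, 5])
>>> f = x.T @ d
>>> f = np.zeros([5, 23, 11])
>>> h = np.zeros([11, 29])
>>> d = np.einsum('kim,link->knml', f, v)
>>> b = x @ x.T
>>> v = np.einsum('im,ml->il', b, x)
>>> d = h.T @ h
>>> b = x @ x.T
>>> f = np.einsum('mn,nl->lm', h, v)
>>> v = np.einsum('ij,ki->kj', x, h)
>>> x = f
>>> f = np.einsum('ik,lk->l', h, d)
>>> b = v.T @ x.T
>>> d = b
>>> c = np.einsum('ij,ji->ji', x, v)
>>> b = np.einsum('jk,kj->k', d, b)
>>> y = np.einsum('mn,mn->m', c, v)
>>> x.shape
(7, 11)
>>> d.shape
(7, 7)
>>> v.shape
(11, 7)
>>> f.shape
(29,)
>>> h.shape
(11, 29)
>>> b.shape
(7,)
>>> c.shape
(11, 7)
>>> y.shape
(11,)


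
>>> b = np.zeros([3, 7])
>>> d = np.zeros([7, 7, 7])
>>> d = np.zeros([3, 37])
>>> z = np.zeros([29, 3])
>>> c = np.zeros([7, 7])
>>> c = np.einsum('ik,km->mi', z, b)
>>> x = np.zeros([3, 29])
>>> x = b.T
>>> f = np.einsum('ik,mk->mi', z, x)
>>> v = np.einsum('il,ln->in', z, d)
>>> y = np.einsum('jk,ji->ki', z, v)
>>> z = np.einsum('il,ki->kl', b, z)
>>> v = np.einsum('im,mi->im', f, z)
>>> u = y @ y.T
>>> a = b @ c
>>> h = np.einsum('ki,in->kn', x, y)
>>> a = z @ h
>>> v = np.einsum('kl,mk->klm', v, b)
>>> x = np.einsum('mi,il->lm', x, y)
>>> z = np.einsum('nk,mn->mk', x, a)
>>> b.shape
(3, 7)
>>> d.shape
(3, 37)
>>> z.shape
(29, 7)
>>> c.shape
(7, 29)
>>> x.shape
(37, 7)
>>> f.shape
(7, 29)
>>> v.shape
(7, 29, 3)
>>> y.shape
(3, 37)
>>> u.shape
(3, 3)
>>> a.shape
(29, 37)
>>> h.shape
(7, 37)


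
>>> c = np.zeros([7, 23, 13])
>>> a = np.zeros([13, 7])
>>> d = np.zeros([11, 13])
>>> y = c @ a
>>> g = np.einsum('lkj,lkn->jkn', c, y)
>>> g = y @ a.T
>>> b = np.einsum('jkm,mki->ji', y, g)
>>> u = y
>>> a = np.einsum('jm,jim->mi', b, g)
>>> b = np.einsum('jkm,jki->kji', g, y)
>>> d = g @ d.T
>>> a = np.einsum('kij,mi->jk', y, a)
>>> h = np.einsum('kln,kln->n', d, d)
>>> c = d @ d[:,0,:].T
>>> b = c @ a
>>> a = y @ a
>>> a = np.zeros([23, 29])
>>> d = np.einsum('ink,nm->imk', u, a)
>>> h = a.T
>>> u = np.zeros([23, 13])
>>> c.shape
(7, 23, 7)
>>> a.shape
(23, 29)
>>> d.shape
(7, 29, 7)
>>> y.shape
(7, 23, 7)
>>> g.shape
(7, 23, 13)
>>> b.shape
(7, 23, 7)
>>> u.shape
(23, 13)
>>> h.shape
(29, 23)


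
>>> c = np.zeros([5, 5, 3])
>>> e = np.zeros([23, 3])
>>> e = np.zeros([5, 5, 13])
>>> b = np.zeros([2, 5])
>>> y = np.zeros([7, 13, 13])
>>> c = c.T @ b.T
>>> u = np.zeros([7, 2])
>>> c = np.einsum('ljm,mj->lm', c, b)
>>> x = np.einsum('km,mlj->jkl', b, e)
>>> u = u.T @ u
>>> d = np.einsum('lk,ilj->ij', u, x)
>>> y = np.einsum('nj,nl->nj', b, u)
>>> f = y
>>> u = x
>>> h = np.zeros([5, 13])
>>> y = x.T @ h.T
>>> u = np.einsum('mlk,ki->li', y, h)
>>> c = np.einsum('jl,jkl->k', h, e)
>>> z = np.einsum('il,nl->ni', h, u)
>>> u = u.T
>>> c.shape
(5,)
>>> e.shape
(5, 5, 13)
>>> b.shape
(2, 5)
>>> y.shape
(5, 2, 5)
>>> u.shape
(13, 2)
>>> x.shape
(13, 2, 5)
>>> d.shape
(13, 5)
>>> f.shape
(2, 5)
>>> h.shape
(5, 13)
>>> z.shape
(2, 5)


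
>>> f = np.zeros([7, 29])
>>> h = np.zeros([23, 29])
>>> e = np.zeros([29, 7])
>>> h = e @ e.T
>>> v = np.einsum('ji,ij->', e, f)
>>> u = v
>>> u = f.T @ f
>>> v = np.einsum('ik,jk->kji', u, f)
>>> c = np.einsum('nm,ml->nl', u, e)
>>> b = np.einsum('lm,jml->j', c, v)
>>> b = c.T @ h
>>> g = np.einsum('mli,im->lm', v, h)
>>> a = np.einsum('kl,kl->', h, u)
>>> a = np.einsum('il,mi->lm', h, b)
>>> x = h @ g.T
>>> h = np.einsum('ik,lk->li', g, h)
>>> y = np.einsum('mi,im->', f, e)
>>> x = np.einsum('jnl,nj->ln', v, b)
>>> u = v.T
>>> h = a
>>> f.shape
(7, 29)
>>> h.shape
(29, 7)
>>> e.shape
(29, 7)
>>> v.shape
(29, 7, 29)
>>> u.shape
(29, 7, 29)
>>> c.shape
(29, 7)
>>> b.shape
(7, 29)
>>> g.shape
(7, 29)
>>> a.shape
(29, 7)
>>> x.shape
(29, 7)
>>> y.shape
()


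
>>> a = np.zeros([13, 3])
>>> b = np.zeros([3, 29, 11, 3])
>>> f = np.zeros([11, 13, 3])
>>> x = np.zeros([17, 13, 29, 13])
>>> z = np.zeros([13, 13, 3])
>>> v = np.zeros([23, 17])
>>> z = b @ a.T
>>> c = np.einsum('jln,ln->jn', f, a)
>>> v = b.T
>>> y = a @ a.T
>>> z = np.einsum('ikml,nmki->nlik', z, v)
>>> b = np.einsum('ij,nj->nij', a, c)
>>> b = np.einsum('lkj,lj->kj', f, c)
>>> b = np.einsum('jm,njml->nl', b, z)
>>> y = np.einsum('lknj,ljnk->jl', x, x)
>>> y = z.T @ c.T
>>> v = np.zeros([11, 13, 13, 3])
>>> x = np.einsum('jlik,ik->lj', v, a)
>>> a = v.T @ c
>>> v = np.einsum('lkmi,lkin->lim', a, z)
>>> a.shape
(3, 13, 13, 3)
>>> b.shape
(3, 29)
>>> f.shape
(11, 13, 3)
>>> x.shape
(13, 11)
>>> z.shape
(3, 13, 3, 29)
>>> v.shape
(3, 3, 13)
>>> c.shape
(11, 3)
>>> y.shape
(29, 3, 13, 11)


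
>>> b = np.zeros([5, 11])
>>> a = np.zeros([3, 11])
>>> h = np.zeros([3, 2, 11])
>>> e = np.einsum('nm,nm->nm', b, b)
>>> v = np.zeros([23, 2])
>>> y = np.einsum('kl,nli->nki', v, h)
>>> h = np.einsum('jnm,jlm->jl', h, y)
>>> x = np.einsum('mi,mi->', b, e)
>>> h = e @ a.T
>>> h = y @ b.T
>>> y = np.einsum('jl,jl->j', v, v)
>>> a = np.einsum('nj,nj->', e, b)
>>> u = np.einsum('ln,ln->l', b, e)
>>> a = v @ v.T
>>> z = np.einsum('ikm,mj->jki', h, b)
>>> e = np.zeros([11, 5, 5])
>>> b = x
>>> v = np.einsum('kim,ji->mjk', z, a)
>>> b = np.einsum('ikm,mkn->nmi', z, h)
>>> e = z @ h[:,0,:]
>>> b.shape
(5, 3, 11)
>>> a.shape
(23, 23)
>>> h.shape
(3, 23, 5)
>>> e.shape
(11, 23, 5)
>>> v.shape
(3, 23, 11)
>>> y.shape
(23,)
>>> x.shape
()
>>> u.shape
(5,)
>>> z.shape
(11, 23, 3)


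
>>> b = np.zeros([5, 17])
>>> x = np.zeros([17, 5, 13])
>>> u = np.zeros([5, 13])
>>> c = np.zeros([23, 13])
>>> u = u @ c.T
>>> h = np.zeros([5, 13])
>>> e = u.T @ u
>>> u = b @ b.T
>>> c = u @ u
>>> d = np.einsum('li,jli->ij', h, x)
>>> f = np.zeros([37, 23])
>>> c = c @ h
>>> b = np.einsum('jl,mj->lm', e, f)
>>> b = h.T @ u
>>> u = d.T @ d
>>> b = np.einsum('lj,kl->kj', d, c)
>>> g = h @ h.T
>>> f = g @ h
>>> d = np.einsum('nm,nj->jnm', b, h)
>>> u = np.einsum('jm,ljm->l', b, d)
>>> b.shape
(5, 17)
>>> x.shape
(17, 5, 13)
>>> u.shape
(13,)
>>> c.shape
(5, 13)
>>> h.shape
(5, 13)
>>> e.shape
(23, 23)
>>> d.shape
(13, 5, 17)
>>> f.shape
(5, 13)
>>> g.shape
(5, 5)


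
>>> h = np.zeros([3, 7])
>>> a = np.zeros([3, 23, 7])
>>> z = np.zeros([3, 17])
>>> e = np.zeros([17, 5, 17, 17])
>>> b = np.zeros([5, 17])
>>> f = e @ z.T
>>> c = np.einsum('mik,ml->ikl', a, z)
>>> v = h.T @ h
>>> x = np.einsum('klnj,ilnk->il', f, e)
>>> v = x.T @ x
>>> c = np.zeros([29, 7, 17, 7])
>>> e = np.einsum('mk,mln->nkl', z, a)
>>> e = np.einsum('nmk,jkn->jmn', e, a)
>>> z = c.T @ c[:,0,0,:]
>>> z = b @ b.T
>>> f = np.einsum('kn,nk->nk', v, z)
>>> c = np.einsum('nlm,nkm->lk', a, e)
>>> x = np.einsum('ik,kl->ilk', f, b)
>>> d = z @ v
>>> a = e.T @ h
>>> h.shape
(3, 7)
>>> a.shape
(7, 17, 7)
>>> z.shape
(5, 5)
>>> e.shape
(3, 17, 7)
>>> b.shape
(5, 17)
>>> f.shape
(5, 5)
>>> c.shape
(23, 17)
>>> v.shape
(5, 5)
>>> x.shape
(5, 17, 5)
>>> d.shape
(5, 5)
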